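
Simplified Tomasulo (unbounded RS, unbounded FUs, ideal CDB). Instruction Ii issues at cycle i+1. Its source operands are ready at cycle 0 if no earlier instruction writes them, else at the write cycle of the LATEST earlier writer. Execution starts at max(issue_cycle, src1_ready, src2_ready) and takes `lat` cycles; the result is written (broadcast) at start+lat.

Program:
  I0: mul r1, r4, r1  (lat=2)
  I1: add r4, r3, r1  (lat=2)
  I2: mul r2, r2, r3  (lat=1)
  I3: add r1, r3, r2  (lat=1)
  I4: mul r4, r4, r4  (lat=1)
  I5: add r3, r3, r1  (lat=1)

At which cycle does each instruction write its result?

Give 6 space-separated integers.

Answer: 3 5 4 5 6 7

Derivation:
I0 mul r1: issue@1 deps=(None,None) exec_start@1 write@3
I1 add r4: issue@2 deps=(None,0) exec_start@3 write@5
I2 mul r2: issue@3 deps=(None,None) exec_start@3 write@4
I3 add r1: issue@4 deps=(None,2) exec_start@4 write@5
I4 mul r4: issue@5 deps=(1,1) exec_start@5 write@6
I5 add r3: issue@6 deps=(None,3) exec_start@6 write@7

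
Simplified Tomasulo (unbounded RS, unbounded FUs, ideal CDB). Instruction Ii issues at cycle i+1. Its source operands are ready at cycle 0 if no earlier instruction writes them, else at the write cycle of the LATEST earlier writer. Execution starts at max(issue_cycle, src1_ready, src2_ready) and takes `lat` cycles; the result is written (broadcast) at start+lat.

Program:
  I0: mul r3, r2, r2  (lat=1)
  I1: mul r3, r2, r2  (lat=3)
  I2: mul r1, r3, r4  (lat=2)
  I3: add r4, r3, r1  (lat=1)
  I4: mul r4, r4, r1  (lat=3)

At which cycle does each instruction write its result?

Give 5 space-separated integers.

I0 mul r3: issue@1 deps=(None,None) exec_start@1 write@2
I1 mul r3: issue@2 deps=(None,None) exec_start@2 write@5
I2 mul r1: issue@3 deps=(1,None) exec_start@5 write@7
I3 add r4: issue@4 deps=(1,2) exec_start@7 write@8
I4 mul r4: issue@5 deps=(3,2) exec_start@8 write@11

Answer: 2 5 7 8 11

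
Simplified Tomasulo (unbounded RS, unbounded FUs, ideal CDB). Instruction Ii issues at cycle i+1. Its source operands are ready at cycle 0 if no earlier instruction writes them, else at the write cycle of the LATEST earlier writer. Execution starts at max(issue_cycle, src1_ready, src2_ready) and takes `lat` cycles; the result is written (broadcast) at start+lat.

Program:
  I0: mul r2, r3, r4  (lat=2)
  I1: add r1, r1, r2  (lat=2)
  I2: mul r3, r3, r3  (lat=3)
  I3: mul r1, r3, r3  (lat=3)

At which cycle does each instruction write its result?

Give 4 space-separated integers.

I0 mul r2: issue@1 deps=(None,None) exec_start@1 write@3
I1 add r1: issue@2 deps=(None,0) exec_start@3 write@5
I2 mul r3: issue@3 deps=(None,None) exec_start@3 write@6
I3 mul r1: issue@4 deps=(2,2) exec_start@6 write@9

Answer: 3 5 6 9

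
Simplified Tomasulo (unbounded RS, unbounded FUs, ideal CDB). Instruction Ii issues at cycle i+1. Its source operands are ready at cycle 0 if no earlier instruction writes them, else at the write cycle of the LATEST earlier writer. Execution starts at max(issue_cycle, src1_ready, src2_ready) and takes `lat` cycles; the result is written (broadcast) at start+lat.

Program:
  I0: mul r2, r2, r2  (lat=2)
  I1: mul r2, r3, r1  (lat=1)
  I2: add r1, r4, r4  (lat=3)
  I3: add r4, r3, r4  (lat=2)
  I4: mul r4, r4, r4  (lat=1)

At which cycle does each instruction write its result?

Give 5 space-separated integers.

Answer: 3 3 6 6 7

Derivation:
I0 mul r2: issue@1 deps=(None,None) exec_start@1 write@3
I1 mul r2: issue@2 deps=(None,None) exec_start@2 write@3
I2 add r1: issue@3 deps=(None,None) exec_start@3 write@6
I3 add r4: issue@4 deps=(None,None) exec_start@4 write@6
I4 mul r4: issue@5 deps=(3,3) exec_start@6 write@7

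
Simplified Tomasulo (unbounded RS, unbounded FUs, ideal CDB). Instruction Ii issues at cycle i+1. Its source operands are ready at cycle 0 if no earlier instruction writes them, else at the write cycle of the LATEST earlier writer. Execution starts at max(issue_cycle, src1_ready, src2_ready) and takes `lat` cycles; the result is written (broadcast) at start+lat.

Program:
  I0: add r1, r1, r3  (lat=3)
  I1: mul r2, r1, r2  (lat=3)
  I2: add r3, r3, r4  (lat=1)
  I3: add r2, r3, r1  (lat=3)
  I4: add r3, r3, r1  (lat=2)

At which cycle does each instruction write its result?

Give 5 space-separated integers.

Answer: 4 7 4 7 7

Derivation:
I0 add r1: issue@1 deps=(None,None) exec_start@1 write@4
I1 mul r2: issue@2 deps=(0,None) exec_start@4 write@7
I2 add r3: issue@3 deps=(None,None) exec_start@3 write@4
I3 add r2: issue@4 deps=(2,0) exec_start@4 write@7
I4 add r3: issue@5 deps=(2,0) exec_start@5 write@7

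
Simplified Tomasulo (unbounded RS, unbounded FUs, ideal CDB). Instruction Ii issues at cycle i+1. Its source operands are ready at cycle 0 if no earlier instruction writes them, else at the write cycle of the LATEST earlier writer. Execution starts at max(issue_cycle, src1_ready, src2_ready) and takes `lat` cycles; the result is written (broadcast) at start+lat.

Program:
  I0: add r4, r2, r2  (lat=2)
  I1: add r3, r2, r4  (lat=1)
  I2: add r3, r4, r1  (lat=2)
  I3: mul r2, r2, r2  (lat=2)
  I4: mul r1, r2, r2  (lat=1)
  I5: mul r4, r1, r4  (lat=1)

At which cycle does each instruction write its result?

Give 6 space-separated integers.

I0 add r4: issue@1 deps=(None,None) exec_start@1 write@3
I1 add r3: issue@2 deps=(None,0) exec_start@3 write@4
I2 add r3: issue@3 deps=(0,None) exec_start@3 write@5
I3 mul r2: issue@4 deps=(None,None) exec_start@4 write@6
I4 mul r1: issue@5 deps=(3,3) exec_start@6 write@7
I5 mul r4: issue@6 deps=(4,0) exec_start@7 write@8

Answer: 3 4 5 6 7 8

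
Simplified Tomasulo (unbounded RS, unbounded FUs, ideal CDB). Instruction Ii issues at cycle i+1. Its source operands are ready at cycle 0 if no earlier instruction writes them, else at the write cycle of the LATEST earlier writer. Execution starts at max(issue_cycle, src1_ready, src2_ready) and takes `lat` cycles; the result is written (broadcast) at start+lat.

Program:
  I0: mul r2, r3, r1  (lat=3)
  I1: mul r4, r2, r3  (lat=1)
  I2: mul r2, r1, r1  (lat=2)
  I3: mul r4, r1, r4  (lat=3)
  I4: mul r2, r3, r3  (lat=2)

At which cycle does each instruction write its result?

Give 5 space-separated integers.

I0 mul r2: issue@1 deps=(None,None) exec_start@1 write@4
I1 mul r4: issue@2 deps=(0,None) exec_start@4 write@5
I2 mul r2: issue@3 deps=(None,None) exec_start@3 write@5
I3 mul r4: issue@4 deps=(None,1) exec_start@5 write@8
I4 mul r2: issue@5 deps=(None,None) exec_start@5 write@7

Answer: 4 5 5 8 7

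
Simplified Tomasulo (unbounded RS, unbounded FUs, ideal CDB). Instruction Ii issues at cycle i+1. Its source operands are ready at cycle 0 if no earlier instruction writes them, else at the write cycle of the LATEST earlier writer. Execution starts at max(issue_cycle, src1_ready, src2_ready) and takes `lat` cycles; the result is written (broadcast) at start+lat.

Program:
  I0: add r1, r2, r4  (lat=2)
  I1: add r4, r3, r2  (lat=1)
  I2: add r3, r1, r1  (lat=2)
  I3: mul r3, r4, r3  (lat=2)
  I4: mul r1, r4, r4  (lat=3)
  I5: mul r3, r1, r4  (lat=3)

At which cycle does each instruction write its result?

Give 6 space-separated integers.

I0 add r1: issue@1 deps=(None,None) exec_start@1 write@3
I1 add r4: issue@2 deps=(None,None) exec_start@2 write@3
I2 add r3: issue@3 deps=(0,0) exec_start@3 write@5
I3 mul r3: issue@4 deps=(1,2) exec_start@5 write@7
I4 mul r1: issue@5 deps=(1,1) exec_start@5 write@8
I5 mul r3: issue@6 deps=(4,1) exec_start@8 write@11

Answer: 3 3 5 7 8 11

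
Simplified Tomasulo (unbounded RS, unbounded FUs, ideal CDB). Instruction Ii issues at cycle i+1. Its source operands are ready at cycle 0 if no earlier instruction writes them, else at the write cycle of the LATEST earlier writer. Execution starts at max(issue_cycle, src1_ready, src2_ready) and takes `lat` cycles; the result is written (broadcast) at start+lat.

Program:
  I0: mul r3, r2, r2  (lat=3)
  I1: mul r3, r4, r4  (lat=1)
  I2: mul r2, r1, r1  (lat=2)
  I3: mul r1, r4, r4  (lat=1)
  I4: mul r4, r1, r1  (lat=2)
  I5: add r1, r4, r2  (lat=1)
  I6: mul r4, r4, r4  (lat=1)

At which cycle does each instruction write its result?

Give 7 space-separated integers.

Answer: 4 3 5 5 7 8 8

Derivation:
I0 mul r3: issue@1 deps=(None,None) exec_start@1 write@4
I1 mul r3: issue@2 deps=(None,None) exec_start@2 write@3
I2 mul r2: issue@3 deps=(None,None) exec_start@3 write@5
I3 mul r1: issue@4 deps=(None,None) exec_start@4 write@5
I4 mul r4: issue@5 deps=(3,3) exec_start@5 write@7
I5 add r1: issue@6 deps=(4,2) exec_start@7 write@8
I6 mul r4: issue@7 deps=(4,4) exec_start@7 write@8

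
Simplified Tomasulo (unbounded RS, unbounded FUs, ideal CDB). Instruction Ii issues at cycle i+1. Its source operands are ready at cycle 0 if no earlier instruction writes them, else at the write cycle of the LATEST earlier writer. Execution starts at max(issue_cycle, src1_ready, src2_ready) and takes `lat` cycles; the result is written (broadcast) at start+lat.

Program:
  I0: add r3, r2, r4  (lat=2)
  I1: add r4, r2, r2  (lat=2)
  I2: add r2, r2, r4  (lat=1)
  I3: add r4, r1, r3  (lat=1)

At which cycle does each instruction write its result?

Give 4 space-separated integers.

I0 add r3: issue@1 deps=(None,None) exec_start@1 write@3
I1 add r4: issue@2 deps=(None,None) exec_start@2 write@4
I2 add r2: issue@3 deps=(None,1) exec_start@4 write@5
I3 add r4: issue@4 deps=(None,0) exec_start@4 write@5

Answer: 3 4 5 5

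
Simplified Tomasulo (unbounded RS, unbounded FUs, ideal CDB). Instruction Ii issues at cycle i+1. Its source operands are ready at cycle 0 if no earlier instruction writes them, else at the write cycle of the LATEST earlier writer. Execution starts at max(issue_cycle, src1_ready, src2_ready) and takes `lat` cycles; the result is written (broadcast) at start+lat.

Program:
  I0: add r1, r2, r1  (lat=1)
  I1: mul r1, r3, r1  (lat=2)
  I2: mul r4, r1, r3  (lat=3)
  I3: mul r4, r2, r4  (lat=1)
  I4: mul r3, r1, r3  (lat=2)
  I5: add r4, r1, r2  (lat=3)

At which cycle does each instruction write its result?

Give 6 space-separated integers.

Answer: 2 4 7 8 7 9

Derivation:
I0 add r1: issue@1 deps=(None,None) exec_start@1 write@2
I1 mul r1: issue@2 deps=(None,0) exec_start@2 write@4
I2 mul r4: issue@3 deps=(1,None) exec_start@4 write@7
I3 mul r4: issue@4 deps=(None,2) exec_start@7 write@8
I4 mul r3: issue@5 deps=(1,None) exec_start@5 write@7
I5 add r4: issue@6 deps=(1,None) exec_start@6 write@9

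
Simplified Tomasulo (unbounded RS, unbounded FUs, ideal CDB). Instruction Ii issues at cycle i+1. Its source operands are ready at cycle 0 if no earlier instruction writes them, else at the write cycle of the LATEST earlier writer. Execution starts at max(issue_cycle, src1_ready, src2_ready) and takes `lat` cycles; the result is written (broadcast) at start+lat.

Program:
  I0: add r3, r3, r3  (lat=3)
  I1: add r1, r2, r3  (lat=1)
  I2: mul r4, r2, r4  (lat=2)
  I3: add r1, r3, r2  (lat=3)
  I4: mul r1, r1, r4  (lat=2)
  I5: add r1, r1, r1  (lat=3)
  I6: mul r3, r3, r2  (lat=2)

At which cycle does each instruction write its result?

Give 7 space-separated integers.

Answer: 4 5 5 7 9 12 9

Derivation:
I0 add r3: issue@1 deps=(None,None) exec_start@1 write@4
I1 add r1: issue@2 deps=(None,0) exec_start@4 write@5
I2 mul r4: issue@3 deps=(None,None) exec_start@3 write@5
I3 add r1: issue@4 deps=(0,None) exec_start@4 write@7
I4 mul r1: issue@5 deps=(3,2) exec_start@7 write@9
I5 add r1: issue@6 deps=(4,4) exec_start@9 write@12
I6 mul r3: issue@7 deps=(0,None) exec_start@7 write@9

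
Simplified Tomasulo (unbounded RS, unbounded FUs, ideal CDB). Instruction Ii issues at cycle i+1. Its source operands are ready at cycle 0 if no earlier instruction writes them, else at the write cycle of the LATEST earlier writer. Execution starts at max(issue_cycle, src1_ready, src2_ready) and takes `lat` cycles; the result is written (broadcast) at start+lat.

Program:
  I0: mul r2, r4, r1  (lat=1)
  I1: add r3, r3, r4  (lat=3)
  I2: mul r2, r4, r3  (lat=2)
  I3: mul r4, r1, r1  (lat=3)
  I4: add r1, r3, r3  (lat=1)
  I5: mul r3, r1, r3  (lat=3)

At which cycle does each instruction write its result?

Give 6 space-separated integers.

Answer: 2 5 7 7 6 9

Derivation:
I0 mul r2: issue@1 deps=(None,None) exec_start@1 write@2
I1 add r3: issue@2 deps=(None,None) exec_start@2 write@5
I2 mul r2: issue@3 deps=(None,1) exec_start@5 write@7
I3 mul r4: issue@4 deps=(None,None) exec_start@4 write@7
I4 add r1: issue@5 deps=(1,1) exec_start@5 write@6
I5 mul r3: issue@6 deps=(4,1) exec_start@6 write@9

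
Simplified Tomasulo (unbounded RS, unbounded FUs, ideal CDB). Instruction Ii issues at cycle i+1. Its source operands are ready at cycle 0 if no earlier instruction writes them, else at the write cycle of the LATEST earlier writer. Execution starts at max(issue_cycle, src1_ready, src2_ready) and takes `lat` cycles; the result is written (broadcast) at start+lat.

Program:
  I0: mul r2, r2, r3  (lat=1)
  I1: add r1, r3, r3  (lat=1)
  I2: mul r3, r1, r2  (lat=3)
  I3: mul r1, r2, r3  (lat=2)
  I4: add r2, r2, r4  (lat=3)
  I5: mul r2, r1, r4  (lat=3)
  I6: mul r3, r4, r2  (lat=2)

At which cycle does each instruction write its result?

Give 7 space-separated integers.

Answer: 2 3 6 8 8 11 13

Derivation:
I0 mul r2: issue@1 deps=(None,None) exec_start@1 write@2
I1 add r1: issue@2 deps=(None,None) exec_start@2 write@3
I2 mul r3: issue@3 deps=(1,0) exec_start@3 write@6
I3 mul r1: issue@4 deps=(0,2) exec_start@6 write@8
I4 add r2: issue@5 deps=(0,None) exec_start@5 write@8
I5 mul r2: issue@6 deps=(3,None) exec_start@8 write@11
I6 mul r3: issue@7 deps=(None,5) exec_start@11 write@13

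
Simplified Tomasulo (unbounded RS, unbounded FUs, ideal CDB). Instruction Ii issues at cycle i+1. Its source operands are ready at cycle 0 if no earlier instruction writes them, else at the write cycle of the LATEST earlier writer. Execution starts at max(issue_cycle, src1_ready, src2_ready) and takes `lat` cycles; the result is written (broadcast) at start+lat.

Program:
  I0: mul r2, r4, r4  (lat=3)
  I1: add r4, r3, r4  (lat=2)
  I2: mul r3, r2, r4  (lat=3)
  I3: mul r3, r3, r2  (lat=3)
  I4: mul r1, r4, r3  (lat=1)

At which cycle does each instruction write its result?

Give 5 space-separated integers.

Answer: 4 4 7 10 11

Derivation:
I0 mul r2: issue@1 deps=(None,None) exec_start@1 write@4
I1 add r4: issue@2 deps=(None,None) exec_start@2 write@4
I2 mul r3: issue@3 deps=(0,1) exec_start@4 write@7
I3 mul r3: issue@4 deps=(2,0) exec_start@7 write@10
I4 mul r1: issue@5 deps=(1,3) exec_start@10 write@11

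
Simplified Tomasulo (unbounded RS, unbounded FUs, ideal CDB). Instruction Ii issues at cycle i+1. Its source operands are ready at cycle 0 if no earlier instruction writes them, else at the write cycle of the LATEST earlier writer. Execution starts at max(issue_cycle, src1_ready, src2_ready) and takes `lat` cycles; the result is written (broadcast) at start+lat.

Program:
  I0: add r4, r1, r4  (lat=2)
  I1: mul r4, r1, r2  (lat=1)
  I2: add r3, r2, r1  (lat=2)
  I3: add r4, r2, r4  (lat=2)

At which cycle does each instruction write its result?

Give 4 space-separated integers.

Answer: 3 3 5 6

Derivation:
I0 add r4: issue@1 deps=(None,None) exec_start@1 write@3
I1 mul r4: issue@2 deps=(None,None) exec_start@2 write@3
I2 add r3: issue@3 deps=(None,None) exec_start@3 write@5
I3 add r4: issue@4 deps=(None,1) exec_start@4 write@6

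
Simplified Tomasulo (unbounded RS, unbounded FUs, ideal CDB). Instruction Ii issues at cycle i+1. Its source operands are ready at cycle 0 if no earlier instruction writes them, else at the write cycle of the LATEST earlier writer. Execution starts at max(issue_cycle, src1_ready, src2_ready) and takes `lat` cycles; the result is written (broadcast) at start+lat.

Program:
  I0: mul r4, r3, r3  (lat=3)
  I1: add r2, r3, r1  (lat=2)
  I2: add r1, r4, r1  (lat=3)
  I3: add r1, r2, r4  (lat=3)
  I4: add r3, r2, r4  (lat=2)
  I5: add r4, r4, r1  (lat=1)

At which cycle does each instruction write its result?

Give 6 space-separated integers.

I0 mul r4: issue@1 deps=(None,None) exec_start@1 write@4
I1 add r2: issue@2 deps=(None,None) exec_start@2 write@4
I2 add r1: issue@3 deps=(0,None) exec_start@4 write@7
I3 add r1: issue@4 deps=(1,0) exec_start@4 write@7
I4 add r3: issue@5 deps=(1,0) exec_start@5 write@7
I5 add r4: issue@6 deps=(0,3) exec_start@7 write@8

Answer: 4 4 7 7 7 8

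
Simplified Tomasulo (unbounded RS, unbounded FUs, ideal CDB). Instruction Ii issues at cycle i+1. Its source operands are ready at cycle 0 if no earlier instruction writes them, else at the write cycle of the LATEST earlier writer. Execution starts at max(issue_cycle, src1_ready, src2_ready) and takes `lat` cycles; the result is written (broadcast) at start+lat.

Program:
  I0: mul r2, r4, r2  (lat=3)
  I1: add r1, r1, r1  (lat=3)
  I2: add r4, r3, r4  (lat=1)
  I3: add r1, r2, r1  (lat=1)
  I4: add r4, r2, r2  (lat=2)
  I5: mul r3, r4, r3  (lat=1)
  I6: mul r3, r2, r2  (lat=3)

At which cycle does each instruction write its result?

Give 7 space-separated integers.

I0 mul r2: issue@1 deps=(None,None) exec_start@1 write@4
I1 add r1: issue@2 deps=(None,None) exec_start@2 write@5
I2 add r4: issue@3 deps=(None,None) exec_start@3 write@4
I3 add r1: issue@4 deps=(0,1) exec_start@5 write@6
I4 add r4: issue@5 deps=(0,0) exec_start@5 write@7
I5 mul r3: issue@6 deps=(4,None) exec_start@7 write@8
I6 mul r3: issue@7 deps=(0,0) exec_start@7 write@10

Answer: 4 5 4 6 7 8 10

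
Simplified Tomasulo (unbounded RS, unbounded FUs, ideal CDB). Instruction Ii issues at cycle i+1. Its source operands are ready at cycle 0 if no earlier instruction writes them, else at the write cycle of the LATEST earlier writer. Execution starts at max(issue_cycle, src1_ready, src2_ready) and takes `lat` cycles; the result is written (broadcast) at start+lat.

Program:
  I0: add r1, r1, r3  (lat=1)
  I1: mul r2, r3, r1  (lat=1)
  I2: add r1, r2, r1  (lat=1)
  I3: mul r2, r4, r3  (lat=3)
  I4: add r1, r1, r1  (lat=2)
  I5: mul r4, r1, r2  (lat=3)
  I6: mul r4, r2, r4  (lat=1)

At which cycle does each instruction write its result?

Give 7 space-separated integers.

Answer: 2 3 4 7 7 10 11

Derivation:
I0 add r1: issue@1 deps=(None,None) exec_start@1 write@2
I1 mul r2: issue@2 deps=(None,0) exec_start@2 write@3
I2 add r1: issue@3 deps=(1,0) exec_start@3 write@4
I3 mul r2: issue@4 deps=(None,None) exec_start@4 write@7
I4 add r1: issue@5 deps=(2,2) exec_start@5 write@7
I5 mul r4: issue@6 deps=(4,3) exec_start@7 write@10
I6 mul r4: issue@7 deps=(3,5) exec_start@10 write@11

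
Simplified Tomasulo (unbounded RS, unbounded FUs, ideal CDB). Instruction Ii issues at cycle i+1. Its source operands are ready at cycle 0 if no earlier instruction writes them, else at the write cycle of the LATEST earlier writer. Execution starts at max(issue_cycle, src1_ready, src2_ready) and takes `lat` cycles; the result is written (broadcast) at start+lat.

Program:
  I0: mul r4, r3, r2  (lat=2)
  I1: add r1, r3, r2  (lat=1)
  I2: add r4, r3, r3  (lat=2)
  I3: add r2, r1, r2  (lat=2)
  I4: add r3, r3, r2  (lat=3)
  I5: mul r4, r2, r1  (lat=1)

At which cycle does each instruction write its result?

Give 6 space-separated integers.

I0 mul r4: issue@1 deps=(None,None) exec_start@1 write@3
I1 add r1: issue@2 deps=(None,None) exec_start@2 write@3
I2 add r4: issue@3 deps=(None,None) exec_start@3 write@5
I3 add r2: issue@4 deps=(1,None) exec_start@4 write@6
I4 add r3: issue@5 deps=(None,3) exec_start@6 write@9
I5 mul r4: issue@6 deps=(3,1) exec_start@6 write@7

Answer: 3 3 5 6 9 7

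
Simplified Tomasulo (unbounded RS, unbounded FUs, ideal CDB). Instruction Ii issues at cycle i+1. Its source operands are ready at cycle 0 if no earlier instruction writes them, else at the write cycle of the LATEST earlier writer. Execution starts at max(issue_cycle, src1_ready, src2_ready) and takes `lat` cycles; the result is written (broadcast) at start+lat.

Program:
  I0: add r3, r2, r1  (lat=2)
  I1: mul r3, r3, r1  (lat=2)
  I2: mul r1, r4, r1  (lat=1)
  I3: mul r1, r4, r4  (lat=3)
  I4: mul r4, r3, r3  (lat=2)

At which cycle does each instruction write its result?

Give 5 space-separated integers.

I0 add r3: issue@1 deps=(None,None) exec_start@1 write@3
I1 mul r3: issue@2 deps=(0,None) exec_start@3 write@5
I2 mul r1: issue@3 deps=(None,None) exec_start@3 write@4
I3 mul r1: issue@4 deps=(None,None) exec_start@4 write@7
I4 mul r4: issue@5 deps=(1,1) exec_start@5 write@7

Answer: 3 5 4 7 7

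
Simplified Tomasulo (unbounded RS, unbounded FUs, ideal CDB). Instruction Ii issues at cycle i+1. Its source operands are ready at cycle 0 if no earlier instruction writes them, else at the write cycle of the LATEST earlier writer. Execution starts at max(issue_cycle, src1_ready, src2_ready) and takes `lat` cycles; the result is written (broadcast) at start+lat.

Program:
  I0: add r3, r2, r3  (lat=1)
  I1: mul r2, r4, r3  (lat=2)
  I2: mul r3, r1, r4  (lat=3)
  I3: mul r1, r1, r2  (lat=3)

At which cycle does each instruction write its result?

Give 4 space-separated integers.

Answer: 2 4 6 7

Derivation:
I0 add r3: issue@1 deps=(None,None) exec_start@1 write@2
I1 mul r2: issue@2 deps=(None,0) exec_start@2 write@4
I2 mul r3: issue@3 deps=(None,None) exec_start@3 write@6
I3 mul r1: issue@4 deps=(None,1) exec_start@4 write@7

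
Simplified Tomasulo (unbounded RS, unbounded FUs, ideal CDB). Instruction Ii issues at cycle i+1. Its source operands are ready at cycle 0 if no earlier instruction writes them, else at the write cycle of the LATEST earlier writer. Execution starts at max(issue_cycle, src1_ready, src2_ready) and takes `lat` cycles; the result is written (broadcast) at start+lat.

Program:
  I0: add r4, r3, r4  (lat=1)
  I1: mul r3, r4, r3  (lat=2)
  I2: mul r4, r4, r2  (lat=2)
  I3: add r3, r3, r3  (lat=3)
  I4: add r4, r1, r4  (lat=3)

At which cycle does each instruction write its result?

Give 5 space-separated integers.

Answer: 2 4 5 7 8

Derivation:
I0 add r4: issue@1 deps=(None,None) exec_start@1 write@2
I1 mul r3: issue@2 deps=(0,None) exec_start@2 write@4
I2 mul r4: issue@3 deps=(0,None) exec_start@3 write@5
I3 add r3: issue@4 deps=(1,1) exec_start@4 write@7
I4 add r4: issue@5 deps=(None,2) exec_start@5 write@8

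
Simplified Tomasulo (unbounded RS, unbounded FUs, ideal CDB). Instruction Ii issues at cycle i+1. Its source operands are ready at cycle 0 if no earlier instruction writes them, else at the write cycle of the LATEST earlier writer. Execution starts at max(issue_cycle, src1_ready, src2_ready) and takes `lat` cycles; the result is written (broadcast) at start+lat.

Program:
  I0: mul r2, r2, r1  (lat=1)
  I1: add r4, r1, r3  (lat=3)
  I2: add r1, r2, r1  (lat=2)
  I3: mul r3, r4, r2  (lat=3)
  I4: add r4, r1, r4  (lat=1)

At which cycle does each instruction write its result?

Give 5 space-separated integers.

I0 mul r2: issue@1 deps=(None,None) exec_start@1 write@2
I1 add r4: issue@2 deps=(None,None) exec_start@2 write@5
I2 add r1: issue@3 deps=(0,None) exec_start@3 write@5
I3 mul r3: issue@4 deps=(1,0) exec_start@5 write@8
I4 add r4: issue@5 deps=(2,1) exec_start@5 write@6

Answer: 2 5 5 8 6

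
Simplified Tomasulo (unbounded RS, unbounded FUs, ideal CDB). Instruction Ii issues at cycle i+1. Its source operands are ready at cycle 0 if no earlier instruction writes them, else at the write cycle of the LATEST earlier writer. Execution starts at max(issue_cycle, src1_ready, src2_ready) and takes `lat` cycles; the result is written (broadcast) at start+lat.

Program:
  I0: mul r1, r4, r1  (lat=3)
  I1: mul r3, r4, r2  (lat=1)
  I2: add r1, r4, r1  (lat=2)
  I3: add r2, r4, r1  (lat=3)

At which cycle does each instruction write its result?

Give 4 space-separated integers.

Answer: 4 3 6 9

Derivation:
I0 mul r1: issue@1 deps=(None,None) exec_start@1 write@4
I1 mul r3: issue@2 deps=(None,None) exec_start@2 write@3
I2 add r1: issue@3 deps=(None,0) exec_start@4 write@6
I3 add r2: issue@4 deps=(None,2) exec_start@6 write@9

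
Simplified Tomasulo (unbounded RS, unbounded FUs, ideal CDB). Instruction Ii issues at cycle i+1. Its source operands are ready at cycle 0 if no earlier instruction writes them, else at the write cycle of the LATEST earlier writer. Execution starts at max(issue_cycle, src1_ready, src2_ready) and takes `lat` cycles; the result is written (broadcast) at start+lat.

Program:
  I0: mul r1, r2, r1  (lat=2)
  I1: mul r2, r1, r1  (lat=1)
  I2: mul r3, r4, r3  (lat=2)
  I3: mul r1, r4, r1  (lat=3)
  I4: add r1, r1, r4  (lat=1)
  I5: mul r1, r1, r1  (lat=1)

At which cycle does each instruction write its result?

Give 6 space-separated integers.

Answer: 3 4 5 7 8 9

Derivation:
I0 mul r1: issue@1 deps=(None,None) exec_start@1 write@3
I1 mul r2: issue@2 deps=(0,0) exec_start@3 write@4
I2 mul r3: issue@3 deps=(None,None) exec_start@3 write@5
I3 mul r1: issue@4 deps=(None,0) exec_start@4 write@7
I4 add r1: issue@5 deps=(3,None) exec_start@7 write@8
I5 mul r1: issue@6 deps=(4,4) exec_start@8 write@9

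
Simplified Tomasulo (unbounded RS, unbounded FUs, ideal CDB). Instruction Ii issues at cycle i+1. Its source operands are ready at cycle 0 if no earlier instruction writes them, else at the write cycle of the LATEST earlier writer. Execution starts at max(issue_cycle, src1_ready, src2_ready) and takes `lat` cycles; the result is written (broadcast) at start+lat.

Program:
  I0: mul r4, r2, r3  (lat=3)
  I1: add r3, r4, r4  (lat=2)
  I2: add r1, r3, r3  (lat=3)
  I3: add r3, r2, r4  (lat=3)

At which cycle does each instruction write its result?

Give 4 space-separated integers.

Answer: 4 6 9 7

Derivation:
I0 mul r4: issue@1 deps=(None,None) exec_start@1 write@4
I1 add r3: issue@2 deps=(0,0) exec_start@4 write@6
I2 add r1: issue@3 deps=(1,1) exec_start@6 write@9
I3 add r3: issue@4 deps=(None,0) exec_start@4 write@7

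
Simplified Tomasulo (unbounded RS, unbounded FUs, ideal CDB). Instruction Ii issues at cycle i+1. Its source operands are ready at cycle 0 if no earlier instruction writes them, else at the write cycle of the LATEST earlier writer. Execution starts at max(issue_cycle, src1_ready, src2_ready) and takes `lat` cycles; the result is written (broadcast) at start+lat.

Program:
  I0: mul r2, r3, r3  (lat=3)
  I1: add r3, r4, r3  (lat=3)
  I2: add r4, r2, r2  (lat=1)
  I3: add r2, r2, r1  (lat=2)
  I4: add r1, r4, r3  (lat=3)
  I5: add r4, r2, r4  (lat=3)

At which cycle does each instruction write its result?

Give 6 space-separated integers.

I0 mul r2: issue@1 deps=(None,None) exec_start@1 write@4
I1 add r3: issue@2 deps=(None,None) exec_start@2 write@5
I2 add r4: issue@3 deps=(0,0) exec_start@4 write@5
I3 add r2: issue@4 deps=(0,None) exec_start@4 write@6
I4 add r1: issue@5 deps=(2,1) exec_start@5 write@8
I5 add r4: issue@6 deps=(3,2) exec_start@6 write@9

Answer: 4 5 5 6 8 9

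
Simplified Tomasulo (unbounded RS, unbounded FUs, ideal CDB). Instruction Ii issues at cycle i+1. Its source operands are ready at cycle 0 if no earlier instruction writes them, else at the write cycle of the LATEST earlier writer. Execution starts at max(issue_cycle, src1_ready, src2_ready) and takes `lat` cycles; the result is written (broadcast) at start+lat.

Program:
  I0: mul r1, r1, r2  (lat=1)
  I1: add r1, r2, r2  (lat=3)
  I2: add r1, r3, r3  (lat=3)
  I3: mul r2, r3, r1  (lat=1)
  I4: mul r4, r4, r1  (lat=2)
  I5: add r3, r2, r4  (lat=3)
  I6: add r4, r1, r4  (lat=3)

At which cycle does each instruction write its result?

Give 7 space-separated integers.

I0 mul r1: issue@1 deps=(None,None) exec_start@1 write@2
I1 add r1: issue@2 deps=(None,None) exec_start@2 write@5
I2 add r1: issue@3 deps=(None,None) exec_start@3 write@6
I3 mul r2: issue@4 deps=(None,2) exec_start@6 write@7
I4 mul r4: issue@5 deps=(None,2) exec_start@6 write@8
I5 add r3: issue@6 deps=(3,4) exec_start@8 write@11
I6 add r4: issue@7 deps=(2,4) exec_start@8 write@11

Answer: 2 5 6 7 8 11 11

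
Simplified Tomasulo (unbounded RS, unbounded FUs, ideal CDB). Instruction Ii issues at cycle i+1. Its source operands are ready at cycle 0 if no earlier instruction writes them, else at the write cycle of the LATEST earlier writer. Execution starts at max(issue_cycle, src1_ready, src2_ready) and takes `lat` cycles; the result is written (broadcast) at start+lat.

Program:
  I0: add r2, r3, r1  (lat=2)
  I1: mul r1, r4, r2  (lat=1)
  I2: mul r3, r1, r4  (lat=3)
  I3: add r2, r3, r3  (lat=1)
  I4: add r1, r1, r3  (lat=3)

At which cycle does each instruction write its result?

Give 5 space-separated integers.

I0 add r2: issue@1 deps=(None,None) exec_start@1 write@3
I1 mul r1: issue@2 deps=(None,0) exec_start@3 write@4
I2 mul r3: issue@3 deps=(1,None) exec_start@4 write@7
I3 add r2: issue@4 deps=(2,2) exec_start@7 write@8
I4 add r1: issue@5 deps=(1,2) exec_start@7 write@10

Answer: 3 4 7 8 10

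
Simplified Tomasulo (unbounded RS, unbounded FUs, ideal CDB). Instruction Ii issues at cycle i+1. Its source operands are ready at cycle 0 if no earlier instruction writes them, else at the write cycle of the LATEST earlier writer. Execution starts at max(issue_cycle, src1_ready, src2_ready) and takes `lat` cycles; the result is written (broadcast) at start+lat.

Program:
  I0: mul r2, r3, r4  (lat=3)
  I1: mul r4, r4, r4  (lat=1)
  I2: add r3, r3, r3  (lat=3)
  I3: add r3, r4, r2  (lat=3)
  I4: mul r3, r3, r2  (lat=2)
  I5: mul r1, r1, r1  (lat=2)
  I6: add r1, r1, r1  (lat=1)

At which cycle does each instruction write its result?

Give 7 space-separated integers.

Answer: 4 3 6 7 9 8 9

Derivation:
I0 mul r2: issue@1 deps=(None,None) exec_start@1 write@4
I1 mul r4: issue@2 deps=(None,None) exec_start@2 write@3
I2 add r3: issue@3 deps=(None,None) exec_start@3 write@6
I3 add r3: issue@4 deps=(1,0) exec_start@4 write@7
I4 mul r3: issue@5 deps=(3,0) exec_start@7 write@9
I5 mul r1: issue@6 deps=(None,None) exec_start@6 write@8
I6 add r1: issue@7 deps=(5,5) exec_start@8 write@9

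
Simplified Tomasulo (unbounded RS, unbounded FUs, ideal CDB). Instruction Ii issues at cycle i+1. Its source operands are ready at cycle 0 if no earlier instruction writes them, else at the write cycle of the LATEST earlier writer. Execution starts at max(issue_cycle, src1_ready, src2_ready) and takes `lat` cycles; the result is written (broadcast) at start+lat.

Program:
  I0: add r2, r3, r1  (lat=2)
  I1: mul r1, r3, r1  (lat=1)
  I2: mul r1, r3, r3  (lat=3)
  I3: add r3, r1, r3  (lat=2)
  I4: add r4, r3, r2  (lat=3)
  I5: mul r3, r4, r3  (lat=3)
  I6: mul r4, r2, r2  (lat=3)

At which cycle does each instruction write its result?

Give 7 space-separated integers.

I0 add r2: issue@1 deps=(None,None) exec_start@1 write@3
I1 mul r1: issue@2 deps=(None,None) exec_start@2 write@3
I2 mul r1: issue@3 deps=(None,None) exec_start@3 write@6
I3 add r3: issue@4 deps=(2,None) exec_start@6 write@8
I4 add r4: issue@5 deps=(3,0) exec_start@8 write@11
I5 mul r3: issue@6 deps=(4,3) exec_start@11 write@14
I6 mul r4: issue@7 deps=(0,0) exec_start@7 write@10

Answer: 3 3 6 8 11 14 10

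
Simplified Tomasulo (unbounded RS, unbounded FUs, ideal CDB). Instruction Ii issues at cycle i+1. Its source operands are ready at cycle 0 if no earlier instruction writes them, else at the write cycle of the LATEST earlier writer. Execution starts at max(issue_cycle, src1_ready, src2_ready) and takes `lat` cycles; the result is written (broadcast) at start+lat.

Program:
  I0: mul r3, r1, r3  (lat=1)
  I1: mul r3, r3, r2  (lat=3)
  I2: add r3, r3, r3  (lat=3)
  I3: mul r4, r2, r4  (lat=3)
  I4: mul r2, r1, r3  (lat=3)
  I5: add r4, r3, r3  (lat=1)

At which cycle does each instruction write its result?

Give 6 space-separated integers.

I0 mul r3: issue@1 deps=(None,None) exec_start@1 write@2
I1 mul r3: issue@2 deps=(0,None) exec_start@2 write@5
I2 add r3: issue@3 deps=(1,1) exec_start@5 write@8
I3 mul r4: issue@4 deps=(None,None) exec_start@4 write@7
I4 mul r2: issue@5 deps=(None,2) exec_start@8 write@11
I5 add r4: issue@6 deps=(2,2) exec_start@8 write@9

Answer: 2 5 8 7 11 9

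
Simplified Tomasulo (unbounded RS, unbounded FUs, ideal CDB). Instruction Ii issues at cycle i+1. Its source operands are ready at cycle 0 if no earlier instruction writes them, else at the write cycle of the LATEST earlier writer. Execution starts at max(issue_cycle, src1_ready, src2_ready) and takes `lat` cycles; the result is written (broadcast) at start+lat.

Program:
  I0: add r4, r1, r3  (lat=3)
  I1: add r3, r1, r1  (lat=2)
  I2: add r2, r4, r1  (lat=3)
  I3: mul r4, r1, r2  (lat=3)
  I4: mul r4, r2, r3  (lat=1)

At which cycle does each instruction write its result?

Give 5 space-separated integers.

Answer: 4 4 7 10 8

Derivation:
I0 add r4: issue@1 deps=(None,None) exec_start@1 write@4
I1 add r3: issue@2 deps=(None,None) exec_start@2 write@4
I2 add r2: issue@3 deps=(0,None) exec_start@4 write@7
I3 mul r4: issue@4 deps=(None,2) exec_start@7 write@10
I4 mul r4: issue@5 deps=(2,1) exec_start@7 write@8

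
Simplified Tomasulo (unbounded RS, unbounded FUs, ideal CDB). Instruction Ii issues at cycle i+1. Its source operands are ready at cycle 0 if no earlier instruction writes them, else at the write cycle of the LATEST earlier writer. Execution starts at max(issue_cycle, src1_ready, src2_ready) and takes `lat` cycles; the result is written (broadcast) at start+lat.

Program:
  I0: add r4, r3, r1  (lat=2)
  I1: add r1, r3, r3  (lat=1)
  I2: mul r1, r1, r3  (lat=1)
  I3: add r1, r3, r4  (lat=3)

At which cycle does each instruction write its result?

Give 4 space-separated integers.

Answer: 3 3 4 7

Derivation:
I0 add r4: issue@1 deps=(None,None) exec_start@1 write@3
I1 add r1: issue@2 deps=(None,None) exec_start@2 write@3
I2 mul r1: issue@3 deps=(1,None) exec_start@3 write@4
I3 add r1: issue@4 deps=(None,0) exec_start@4 write@7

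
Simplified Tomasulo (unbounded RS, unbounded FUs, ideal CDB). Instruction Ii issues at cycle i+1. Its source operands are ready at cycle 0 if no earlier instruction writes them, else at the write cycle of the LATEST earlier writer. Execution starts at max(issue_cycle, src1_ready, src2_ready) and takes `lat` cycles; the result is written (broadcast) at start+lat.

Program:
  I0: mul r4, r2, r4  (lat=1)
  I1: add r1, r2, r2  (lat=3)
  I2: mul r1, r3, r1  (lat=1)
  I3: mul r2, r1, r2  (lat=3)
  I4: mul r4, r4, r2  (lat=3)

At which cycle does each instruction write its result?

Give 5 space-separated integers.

Answer: 2 5 6 9 12

Derivation:
I0 mul r4: issue@1 deps=(None,None) exec_start@1 write@2
I1 add r1: issue@2 deps=(None,None) exec_start@2 write@5
I2 mul r1: issue@3 deps=(None,1) exec_start@5 write@6
I3 mul r2: issue@4 deps=(2,None) exec_start@6 write@9
I4 mul r4: issue@5 deps=(0,3) exec_start@9 write@12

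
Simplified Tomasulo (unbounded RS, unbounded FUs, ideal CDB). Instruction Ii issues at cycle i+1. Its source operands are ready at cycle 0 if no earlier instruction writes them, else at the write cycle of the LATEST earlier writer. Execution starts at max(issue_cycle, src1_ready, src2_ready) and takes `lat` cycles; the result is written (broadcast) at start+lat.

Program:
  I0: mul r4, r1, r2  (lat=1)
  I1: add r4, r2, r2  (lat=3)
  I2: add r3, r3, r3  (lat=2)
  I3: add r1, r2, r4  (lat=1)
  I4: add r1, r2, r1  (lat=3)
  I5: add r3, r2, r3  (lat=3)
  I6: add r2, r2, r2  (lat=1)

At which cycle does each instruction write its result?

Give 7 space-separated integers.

Answer: 2 5 5 6 9 9 8

Derivation:
I0 mul r4: issue@1 deps=(None,None) exec_start@1 write@2
I1 add r4: issue@2 deps=(None,None) exec_start@2 write@5
I2 add r3: issue@3 deps=(None,None) exec_start@3 write@5
I3 add r1: issue@4 deps=(None,1) exec_start@5 write@6
I4 add r1: issue@5 deps=(None,3) exec_start@6 write@9
I5 add r3: issue@6 deps=(None,2) exec_start@6 write@9
I6 add r2: issue@7 deps=(None,None) exec_start@7 write@8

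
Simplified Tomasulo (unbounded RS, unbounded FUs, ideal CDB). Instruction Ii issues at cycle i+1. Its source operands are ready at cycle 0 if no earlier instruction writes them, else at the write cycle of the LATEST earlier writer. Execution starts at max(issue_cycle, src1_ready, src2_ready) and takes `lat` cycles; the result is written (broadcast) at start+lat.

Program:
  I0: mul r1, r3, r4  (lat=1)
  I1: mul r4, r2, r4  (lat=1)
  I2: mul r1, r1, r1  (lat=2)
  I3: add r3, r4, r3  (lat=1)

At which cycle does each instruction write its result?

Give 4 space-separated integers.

Answer: 2 3 5 5

Derivation:
I0 mul r1: issue@1 deps=(None,None) exec_start@1 write@2
I1 mul r4: issue@2 deps=(None,None) exec_start@2 write@3
I2 mul r1: issue@3 deps=(0,0) exec_start@3 write@5
I3 add r3: issue@4 deps=(1,None) exec_start@4 write@5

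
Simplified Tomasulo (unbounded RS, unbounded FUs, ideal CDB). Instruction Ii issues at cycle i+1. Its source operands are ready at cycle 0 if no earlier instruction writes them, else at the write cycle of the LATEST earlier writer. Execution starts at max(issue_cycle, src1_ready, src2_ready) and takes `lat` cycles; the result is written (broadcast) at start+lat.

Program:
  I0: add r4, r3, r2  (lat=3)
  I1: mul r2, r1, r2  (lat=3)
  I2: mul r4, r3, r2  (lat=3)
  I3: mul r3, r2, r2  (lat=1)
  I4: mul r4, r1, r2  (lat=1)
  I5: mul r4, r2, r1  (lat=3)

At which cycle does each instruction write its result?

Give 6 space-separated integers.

I0 add r4: issue@1 deps=(None,None) exec_start@1 write@4
I1 mul r2: issue@2 deps=(None,None) exec_start@2 write@5
I2 mul r4: issue@3 deps=(None,1) exec_start@5 write@8
I3 mul r3: issue@4 deps=(1,1) exec_start@5 write@6
I4 mul r4: issue@5 deps=(None,1) exec_start@5 write@6
I5 mul r4: issue@6 deps=(1,None) exec_start@6 write@9

Answer: 4 5 8 6 6 9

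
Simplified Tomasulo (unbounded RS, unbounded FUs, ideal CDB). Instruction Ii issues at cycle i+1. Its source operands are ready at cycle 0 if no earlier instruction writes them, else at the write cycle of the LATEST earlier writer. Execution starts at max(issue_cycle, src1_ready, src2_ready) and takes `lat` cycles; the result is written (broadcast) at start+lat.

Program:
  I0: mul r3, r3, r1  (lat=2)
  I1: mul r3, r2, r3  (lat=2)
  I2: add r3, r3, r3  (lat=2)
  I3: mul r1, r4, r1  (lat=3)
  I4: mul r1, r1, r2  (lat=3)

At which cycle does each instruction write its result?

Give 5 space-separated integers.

I0 mul r3: issue@1 deps=(None,None) exec_start@1 write@3
I1 mul r3: issue@2 deps=(None,0) exec_start@3 write@5
I2 add r3: issue@3 deps=(1,1) exec_start@5 write@7
I3 mul r1: issue@4 deps=(None,None) exec_start@4 write@7
I4 mul r1: issue@5 deps=(3,None) exec_start@7 write@10

Answer: 3 5 7 7 10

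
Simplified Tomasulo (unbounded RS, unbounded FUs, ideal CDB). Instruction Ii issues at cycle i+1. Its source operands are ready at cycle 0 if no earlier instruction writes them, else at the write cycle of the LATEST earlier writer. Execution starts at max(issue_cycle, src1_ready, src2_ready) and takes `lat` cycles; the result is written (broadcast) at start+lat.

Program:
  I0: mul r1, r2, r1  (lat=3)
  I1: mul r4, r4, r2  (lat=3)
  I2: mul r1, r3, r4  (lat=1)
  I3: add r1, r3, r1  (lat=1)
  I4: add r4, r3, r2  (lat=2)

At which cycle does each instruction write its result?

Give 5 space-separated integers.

Answer: 4 5 6 7 7

Derivation:
I0 mul r1: issue@1 deps=(None,None) exec_start@1 write@4
I1 mul r4: issue@2 deps=(None,None) exec_start@2 write@5
I2 mul r1: issue@3 deps=(None,1) exec_start@5 write@6
I3 add r1: issue@4 deps=(None,2) exec_start@6 write@7
I4 add r4: issue@5 deps=(None,None) exec_start@5 write@7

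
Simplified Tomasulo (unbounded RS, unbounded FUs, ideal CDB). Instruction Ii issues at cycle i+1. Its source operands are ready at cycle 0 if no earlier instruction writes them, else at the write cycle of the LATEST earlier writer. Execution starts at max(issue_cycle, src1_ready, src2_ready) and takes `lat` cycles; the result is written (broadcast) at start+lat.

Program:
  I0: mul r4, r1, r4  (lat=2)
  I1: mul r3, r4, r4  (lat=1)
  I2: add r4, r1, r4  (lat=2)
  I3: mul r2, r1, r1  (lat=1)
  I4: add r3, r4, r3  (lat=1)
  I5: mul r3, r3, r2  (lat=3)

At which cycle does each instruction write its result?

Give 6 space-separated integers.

Answer: 3 4 5 5 6 9

Derivation:
I0 mul r4: issue@1 deps=(None,None) exec_start@1 write@3
I1 mul r3: issue@2 deps=(0,0) exec_start@3 write@4
I2 add r4: issue@3 deps=(None,0) exec_start@3 write@5
I3 mul r2: issue@4 deps=(None,None) exec_start@4 write@5
I4 add r3: issue@5 deps=(2,1) exec_start@5 write@6
I5 mul r3: issue@6 deps=(4,3) exec_start@6 write@9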